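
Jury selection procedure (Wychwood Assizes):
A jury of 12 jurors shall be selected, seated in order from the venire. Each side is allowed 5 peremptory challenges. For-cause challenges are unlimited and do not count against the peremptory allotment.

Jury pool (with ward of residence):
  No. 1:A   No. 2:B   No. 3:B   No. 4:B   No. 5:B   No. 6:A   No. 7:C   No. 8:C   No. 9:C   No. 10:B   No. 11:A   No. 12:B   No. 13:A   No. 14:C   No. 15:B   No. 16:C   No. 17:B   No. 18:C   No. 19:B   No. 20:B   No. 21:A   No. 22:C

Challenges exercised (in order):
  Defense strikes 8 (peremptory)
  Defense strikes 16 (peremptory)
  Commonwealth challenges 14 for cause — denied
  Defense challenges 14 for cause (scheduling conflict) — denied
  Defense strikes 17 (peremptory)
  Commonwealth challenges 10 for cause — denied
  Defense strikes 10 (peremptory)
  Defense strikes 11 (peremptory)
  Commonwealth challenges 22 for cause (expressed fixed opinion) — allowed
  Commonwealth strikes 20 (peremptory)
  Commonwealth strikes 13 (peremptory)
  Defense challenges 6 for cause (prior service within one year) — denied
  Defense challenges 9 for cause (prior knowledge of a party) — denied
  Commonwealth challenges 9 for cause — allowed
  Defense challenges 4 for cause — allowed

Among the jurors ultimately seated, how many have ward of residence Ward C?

3

Removed: #4, #8, #9, #10, #11, #13, #16, #17, #20, #22.
Seated jurors 1–12: #1, #2, #3, #5, #6, #7, #12, #14, #15, #18, #19, #21.
Of those, in Ward C: #7, #14, #18 → 3.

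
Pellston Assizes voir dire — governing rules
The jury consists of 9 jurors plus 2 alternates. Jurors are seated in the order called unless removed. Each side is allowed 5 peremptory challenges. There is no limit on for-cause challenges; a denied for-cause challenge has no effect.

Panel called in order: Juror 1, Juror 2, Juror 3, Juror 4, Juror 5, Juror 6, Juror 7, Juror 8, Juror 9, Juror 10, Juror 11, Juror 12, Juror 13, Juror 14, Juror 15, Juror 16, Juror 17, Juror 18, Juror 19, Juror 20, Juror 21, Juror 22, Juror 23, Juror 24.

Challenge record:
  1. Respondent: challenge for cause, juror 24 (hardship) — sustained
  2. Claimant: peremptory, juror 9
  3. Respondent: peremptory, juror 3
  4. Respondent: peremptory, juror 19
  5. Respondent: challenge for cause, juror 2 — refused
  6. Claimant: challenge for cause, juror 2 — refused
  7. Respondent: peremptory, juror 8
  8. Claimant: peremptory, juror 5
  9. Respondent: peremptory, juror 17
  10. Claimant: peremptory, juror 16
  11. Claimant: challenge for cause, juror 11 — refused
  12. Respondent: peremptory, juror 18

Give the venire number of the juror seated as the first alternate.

14

Removed: #3, #5, #8, #9, #16, #17, #18, #19, #24. (#2, #11 stay — for-cause denied.)
Seating in order: seats 1–9 → #1, #2, #4, #6, #7, #10, #11, #12, #13; alternates → #14, #15.
So alternate 1 is #14.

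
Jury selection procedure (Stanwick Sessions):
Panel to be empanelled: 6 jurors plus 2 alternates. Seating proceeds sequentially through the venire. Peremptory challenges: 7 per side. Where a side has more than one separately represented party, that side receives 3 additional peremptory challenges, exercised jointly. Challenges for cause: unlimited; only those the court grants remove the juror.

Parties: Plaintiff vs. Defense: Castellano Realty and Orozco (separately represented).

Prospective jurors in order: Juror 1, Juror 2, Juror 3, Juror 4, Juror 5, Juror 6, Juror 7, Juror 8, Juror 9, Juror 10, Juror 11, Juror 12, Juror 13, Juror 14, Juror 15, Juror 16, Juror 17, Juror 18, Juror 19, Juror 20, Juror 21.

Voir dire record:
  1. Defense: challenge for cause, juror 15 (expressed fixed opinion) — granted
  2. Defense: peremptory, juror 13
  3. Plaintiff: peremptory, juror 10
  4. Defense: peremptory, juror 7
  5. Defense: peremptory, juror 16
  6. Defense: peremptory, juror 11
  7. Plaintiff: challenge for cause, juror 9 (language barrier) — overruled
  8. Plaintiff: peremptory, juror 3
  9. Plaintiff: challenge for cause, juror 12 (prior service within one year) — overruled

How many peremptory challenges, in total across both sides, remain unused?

11

Plaintiff allotment: 7. Defense allotment: 7 base + 3 multi-party = 10.
Plaintiff peremptories used: #10, #3 — 2 (for-cause on #9, #12 don't count).
Defense peremptories used: #13, #7, #16, #11 — 4 (the for-cause on #15 doesn't count).
Remaining: (7 − 2) + (10 − 4) = 11.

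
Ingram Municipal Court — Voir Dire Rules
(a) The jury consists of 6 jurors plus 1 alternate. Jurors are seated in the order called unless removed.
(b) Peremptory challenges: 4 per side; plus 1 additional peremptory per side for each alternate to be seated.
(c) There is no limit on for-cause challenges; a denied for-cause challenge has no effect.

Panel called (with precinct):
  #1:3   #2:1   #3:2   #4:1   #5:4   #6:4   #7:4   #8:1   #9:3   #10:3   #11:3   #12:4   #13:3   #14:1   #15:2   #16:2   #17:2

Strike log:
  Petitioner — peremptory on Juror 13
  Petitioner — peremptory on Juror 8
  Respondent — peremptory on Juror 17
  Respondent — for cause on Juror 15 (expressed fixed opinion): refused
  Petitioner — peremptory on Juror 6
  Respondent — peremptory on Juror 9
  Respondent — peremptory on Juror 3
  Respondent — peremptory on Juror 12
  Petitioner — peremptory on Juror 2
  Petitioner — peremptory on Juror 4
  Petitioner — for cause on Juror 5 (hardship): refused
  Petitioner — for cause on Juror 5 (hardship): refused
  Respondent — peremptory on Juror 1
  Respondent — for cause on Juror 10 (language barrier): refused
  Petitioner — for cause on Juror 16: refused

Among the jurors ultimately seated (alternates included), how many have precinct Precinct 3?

Removed: #1, #2, #3, #4, #6, #8, #9, #12, #13, #17.
Seated (7 incl. alternates): #5, #7, #10, #11, #14, #15, #16.
Of those, in Precinct 3: #10, #11 → 2.

2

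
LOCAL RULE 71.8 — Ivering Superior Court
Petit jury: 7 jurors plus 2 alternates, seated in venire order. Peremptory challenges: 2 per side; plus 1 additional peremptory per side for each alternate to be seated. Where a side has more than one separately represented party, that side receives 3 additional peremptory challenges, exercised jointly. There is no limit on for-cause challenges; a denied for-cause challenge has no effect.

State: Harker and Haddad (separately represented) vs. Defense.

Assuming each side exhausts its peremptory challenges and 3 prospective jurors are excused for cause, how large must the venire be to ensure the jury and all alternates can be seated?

23

Seats to fill: 7 + 2 alternates = 9.
Peremptories — State: 2 + 1×2 + 3 = 7; Defense: 2 + 1×2 = 4; total 11.
For-cause removals: 3.
Minimum venire: 9 + 11 + 3 = 23.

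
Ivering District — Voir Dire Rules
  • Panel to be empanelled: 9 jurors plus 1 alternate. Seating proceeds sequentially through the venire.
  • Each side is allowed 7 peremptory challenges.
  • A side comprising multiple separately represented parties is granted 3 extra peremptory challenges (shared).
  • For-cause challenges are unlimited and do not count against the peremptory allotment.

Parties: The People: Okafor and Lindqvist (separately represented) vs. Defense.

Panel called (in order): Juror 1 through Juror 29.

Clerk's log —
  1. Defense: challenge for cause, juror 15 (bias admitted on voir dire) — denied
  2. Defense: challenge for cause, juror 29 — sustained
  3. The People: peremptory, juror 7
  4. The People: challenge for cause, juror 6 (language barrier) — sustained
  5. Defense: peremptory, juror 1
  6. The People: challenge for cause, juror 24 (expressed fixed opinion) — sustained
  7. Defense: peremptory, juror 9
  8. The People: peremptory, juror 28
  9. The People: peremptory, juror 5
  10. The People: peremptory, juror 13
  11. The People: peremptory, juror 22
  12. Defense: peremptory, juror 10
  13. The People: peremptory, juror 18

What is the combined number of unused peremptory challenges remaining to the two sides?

The People allotment: 7 base + 3 multi-party = 10. Defense allotment: 7.
The People peremptories used: #7, #28, #5, #13, #22, #18 — 6 (for-cause on #6, #24 don't count).
Defense peremptories used: #1, #9, #10 — 3 (for-cause on #15, #29 don't count).
Remaining: (10 − 6) + (7 − 3) = 8.

8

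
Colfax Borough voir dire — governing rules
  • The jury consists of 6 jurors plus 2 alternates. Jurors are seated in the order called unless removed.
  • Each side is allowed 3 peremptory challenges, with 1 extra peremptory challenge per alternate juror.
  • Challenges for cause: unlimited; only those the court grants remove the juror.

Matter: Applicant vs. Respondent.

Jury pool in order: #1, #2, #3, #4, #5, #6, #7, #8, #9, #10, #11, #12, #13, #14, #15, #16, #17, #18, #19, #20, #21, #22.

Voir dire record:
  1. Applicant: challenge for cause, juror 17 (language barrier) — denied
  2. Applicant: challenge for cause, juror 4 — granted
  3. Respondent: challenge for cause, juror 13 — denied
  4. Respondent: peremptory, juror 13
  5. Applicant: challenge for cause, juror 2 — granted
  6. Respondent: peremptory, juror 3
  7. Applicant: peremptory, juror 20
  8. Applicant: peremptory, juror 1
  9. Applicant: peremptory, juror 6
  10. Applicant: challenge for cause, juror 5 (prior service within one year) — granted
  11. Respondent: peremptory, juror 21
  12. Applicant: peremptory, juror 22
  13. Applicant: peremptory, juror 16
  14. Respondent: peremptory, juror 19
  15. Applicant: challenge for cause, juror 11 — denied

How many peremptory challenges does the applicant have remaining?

0

Applicant allotment: 3 base + 1 × 2 alternates = 5.
Applicant peremptories used: #20, #1, #6, #22, #16 — 5 (for-cause on #17, #4, #2, #5, #11 don't count).
Remaining: 5 − 5 = 0.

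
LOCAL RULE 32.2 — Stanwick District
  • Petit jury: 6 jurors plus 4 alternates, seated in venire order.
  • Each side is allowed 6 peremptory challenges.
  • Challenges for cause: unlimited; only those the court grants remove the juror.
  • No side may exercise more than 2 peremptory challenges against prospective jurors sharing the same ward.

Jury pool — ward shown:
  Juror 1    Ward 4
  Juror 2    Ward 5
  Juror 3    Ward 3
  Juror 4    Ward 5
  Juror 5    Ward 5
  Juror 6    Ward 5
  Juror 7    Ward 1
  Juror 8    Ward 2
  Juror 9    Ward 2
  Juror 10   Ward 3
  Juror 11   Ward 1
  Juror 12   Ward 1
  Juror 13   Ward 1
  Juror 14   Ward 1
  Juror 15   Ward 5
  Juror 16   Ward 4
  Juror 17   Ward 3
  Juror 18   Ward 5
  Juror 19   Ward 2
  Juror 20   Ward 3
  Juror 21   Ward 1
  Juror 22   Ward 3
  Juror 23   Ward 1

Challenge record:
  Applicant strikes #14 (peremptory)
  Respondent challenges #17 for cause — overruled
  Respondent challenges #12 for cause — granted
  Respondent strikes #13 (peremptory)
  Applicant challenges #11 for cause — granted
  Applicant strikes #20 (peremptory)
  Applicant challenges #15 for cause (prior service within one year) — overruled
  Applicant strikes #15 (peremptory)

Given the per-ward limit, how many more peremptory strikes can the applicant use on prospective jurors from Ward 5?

Applicant peremptories so far: #14, #20, #15 — 3 of 6 used, 3 left overall.
Against Ward 5: #15 — 1 used; per-ward cap 2 leaves 1.
Binding limit: min(3, 1) = 1.

1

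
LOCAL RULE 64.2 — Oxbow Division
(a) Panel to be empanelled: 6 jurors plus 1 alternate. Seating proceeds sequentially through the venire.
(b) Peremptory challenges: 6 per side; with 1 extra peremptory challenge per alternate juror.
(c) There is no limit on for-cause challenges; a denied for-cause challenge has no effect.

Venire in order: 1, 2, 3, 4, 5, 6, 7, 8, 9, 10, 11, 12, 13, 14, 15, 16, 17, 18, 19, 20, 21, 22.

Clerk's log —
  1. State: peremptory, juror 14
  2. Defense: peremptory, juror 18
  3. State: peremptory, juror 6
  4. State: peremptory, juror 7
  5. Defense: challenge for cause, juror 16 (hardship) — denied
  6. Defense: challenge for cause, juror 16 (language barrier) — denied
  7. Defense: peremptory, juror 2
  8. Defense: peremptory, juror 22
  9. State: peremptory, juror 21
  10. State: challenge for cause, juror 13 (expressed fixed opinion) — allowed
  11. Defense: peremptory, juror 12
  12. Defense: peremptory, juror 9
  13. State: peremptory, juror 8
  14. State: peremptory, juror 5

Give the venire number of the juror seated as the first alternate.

Removed: #2, #5, #6, #7, #8, #9, #12, #13, #14, #18, #21, #22. (#16 stays — for-cause denied.)
Seating in order: seats 1–6 → #1, #3, #4, #10, #11, #15; alternates → #16.
So alternate 1 is #16.

16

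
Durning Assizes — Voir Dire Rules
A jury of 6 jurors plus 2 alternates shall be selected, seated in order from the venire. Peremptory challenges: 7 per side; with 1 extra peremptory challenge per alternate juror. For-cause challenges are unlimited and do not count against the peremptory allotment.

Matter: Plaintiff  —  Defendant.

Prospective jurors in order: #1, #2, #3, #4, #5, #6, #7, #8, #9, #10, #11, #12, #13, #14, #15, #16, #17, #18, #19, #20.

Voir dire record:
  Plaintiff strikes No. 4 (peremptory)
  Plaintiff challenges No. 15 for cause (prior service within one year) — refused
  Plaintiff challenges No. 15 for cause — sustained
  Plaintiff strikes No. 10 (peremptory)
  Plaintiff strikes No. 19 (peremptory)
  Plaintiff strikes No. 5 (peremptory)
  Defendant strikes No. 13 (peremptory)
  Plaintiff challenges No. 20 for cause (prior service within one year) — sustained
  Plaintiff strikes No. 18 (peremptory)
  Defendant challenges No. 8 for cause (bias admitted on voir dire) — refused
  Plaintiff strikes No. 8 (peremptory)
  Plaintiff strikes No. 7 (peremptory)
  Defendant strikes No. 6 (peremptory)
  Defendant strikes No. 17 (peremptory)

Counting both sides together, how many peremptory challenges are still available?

Plaintiff allotment: 7 base + 1 × 2 alternates = 9. Defendant allotment: 7 base + 1 × 2 alternates = 9.
Plaintiff peremptories used: #4, #10, #19, #5, #18, #8, #7 — 7 (for-cause on #15, #15, #20 don't count).
Defendant peremptories used: #13, #6, #17 — 3 (the for-cause on #8 doesn't count).
Remaining: (9 − 7) + (9 − 3) = 8.

8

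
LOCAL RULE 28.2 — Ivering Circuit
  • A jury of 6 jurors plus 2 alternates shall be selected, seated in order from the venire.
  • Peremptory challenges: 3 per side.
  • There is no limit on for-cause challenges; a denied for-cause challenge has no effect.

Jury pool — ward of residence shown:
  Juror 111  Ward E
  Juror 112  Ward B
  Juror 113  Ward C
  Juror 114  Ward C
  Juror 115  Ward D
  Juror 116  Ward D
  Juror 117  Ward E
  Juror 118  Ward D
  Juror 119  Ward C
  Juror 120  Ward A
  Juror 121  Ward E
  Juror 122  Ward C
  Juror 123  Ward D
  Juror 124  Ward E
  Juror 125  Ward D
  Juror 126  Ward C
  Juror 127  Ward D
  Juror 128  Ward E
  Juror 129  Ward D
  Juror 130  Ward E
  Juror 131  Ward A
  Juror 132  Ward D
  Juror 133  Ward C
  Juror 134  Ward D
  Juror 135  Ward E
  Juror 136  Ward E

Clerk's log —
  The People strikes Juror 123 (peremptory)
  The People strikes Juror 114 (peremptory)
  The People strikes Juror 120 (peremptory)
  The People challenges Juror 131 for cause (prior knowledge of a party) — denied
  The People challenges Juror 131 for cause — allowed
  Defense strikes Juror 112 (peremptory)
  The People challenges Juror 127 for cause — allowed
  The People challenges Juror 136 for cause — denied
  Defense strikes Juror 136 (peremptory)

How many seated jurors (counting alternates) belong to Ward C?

2

Removed: #112, #114, #120, #123, #127, #131, #136.
Seated (8 incl. alternates): #111, #113, #115, #116, #117, #118, #119, #121.
Of those, in Ward C: #113, #119 → 2.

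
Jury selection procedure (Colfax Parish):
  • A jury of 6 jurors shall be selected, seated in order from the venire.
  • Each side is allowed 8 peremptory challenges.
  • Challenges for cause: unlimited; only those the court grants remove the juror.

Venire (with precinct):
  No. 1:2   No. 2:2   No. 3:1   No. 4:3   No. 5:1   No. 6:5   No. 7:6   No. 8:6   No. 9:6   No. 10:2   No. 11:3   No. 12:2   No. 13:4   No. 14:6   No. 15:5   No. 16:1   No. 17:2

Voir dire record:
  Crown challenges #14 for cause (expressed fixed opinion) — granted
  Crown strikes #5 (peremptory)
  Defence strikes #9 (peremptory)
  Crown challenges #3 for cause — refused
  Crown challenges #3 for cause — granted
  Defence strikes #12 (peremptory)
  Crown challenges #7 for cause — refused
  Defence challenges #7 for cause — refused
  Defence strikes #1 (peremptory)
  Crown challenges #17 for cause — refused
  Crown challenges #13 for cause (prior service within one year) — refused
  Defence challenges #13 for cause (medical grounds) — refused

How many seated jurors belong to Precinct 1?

0

Removed: #1, #3, #5, #9, #12, #14.
Seated jurors 1–6: #2, #4, #6, #7, #8, #10.
None of those are in Precinct 1 → 0.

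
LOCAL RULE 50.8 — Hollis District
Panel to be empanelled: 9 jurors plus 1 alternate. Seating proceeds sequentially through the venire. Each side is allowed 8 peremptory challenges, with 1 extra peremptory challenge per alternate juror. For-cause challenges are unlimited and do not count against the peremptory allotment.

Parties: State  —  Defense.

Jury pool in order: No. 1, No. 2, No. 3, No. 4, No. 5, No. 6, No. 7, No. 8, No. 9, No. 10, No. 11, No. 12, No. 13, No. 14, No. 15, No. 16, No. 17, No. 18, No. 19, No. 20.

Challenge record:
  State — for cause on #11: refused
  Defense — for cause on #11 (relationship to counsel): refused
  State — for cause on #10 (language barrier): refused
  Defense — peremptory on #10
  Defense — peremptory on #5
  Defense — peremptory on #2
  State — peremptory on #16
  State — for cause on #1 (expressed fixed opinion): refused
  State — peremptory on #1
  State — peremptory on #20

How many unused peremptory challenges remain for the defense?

6

Defense allotment: 8 base + 1 × 1 alternate = 9.
Defense peremptories used: #10, #5, #2 — 3 (the for-cause on #11 doesn't count).
Remaining: 9 − 3 = 6.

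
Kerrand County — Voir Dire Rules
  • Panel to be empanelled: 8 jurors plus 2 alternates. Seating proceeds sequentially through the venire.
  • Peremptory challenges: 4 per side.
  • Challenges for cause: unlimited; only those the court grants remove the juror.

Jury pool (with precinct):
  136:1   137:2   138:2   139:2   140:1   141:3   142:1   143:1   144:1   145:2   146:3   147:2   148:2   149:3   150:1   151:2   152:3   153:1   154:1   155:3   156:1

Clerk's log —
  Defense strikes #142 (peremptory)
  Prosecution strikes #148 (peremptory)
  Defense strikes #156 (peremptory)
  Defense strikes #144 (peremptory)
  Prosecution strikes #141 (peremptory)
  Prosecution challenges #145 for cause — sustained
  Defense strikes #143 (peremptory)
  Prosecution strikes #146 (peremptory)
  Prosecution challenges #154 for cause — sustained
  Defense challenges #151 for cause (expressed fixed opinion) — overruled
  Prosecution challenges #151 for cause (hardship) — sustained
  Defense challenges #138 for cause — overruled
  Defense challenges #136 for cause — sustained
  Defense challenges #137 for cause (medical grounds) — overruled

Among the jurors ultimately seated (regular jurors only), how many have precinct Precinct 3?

Removed: #136, #141, #142, #143, #144, #145, #146, #148, #151, #154, #156.
Seated jurors 1–8: #137, #138, #139, #140, #147, #149, #150, #152 (alternates #153, #155 not counted).
Of those, in Precinct 3: #149, #152 → 2.

2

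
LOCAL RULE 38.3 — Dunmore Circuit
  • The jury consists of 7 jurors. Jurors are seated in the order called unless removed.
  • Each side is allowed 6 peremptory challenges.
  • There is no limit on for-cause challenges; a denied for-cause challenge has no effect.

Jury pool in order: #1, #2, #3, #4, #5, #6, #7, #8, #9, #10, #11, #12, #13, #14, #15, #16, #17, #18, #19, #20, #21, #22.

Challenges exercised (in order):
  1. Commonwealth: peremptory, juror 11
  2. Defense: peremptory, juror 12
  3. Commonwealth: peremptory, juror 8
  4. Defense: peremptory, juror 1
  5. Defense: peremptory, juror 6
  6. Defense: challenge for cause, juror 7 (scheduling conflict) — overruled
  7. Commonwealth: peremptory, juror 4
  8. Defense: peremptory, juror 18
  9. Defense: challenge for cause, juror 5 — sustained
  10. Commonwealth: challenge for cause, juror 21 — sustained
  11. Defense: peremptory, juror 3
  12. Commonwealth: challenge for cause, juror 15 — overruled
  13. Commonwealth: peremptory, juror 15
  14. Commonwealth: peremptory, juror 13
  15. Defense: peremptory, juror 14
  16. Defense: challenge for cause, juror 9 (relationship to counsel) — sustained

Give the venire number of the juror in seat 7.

Removed: #1, #3, #4, #5, #6, #8, #9, #11, #12, #13, #14, #15, #18, #21. (#7 stays — for-cause denied.)
Filling seats in venire order through position 7: #2, #7, #10, #16, #17, #19, #20.
So seat 7 is #20.

20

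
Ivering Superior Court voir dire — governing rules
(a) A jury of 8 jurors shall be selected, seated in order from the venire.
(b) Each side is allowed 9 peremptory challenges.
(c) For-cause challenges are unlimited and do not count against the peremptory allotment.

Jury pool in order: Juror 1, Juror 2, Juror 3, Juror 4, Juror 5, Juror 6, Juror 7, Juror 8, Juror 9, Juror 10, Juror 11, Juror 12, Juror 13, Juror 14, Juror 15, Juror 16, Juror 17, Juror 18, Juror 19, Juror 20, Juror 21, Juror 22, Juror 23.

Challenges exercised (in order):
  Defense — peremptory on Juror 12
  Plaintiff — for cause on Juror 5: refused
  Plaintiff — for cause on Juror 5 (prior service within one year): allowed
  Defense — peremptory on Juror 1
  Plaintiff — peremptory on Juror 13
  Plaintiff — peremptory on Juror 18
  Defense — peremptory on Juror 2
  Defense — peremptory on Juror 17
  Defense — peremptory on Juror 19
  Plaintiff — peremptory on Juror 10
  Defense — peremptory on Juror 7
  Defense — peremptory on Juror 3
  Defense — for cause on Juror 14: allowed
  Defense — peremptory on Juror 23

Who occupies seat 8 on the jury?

20

Removed: #1, #2, #3, #5, #7, #10, #12, #13, #14, #17, #18, #19, #23.
Seating in order: seats 1–8 → #4, #6, #8, #9, #11, #15, #16, #20.
So seat 8 is #20.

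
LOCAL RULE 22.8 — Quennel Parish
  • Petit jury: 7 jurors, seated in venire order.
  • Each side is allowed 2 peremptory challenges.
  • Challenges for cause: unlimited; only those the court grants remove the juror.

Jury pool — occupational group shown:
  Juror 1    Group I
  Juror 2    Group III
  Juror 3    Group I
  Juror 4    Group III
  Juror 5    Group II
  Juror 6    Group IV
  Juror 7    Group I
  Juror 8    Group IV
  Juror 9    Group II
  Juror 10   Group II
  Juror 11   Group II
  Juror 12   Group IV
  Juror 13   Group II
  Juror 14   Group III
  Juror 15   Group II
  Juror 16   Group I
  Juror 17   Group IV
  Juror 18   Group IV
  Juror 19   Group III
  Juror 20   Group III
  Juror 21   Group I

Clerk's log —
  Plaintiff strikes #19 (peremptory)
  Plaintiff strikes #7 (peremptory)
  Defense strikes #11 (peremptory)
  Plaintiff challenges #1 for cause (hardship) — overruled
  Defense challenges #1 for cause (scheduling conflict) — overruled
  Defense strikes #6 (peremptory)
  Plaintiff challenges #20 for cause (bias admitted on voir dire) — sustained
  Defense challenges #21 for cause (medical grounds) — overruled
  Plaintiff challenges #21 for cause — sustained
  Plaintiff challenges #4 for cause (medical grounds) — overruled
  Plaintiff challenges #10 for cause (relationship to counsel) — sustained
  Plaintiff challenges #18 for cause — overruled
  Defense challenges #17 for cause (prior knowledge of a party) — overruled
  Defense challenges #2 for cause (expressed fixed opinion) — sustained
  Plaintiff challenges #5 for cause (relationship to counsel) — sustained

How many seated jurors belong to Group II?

2

Removed: #2, #5, #6, #7, #10, #11, #19, #20, #21.
Seated jurors 1–7: #1, #3, #4, #8, #9, #12, #13.
Of those, in Group II: #9, #13 → 2.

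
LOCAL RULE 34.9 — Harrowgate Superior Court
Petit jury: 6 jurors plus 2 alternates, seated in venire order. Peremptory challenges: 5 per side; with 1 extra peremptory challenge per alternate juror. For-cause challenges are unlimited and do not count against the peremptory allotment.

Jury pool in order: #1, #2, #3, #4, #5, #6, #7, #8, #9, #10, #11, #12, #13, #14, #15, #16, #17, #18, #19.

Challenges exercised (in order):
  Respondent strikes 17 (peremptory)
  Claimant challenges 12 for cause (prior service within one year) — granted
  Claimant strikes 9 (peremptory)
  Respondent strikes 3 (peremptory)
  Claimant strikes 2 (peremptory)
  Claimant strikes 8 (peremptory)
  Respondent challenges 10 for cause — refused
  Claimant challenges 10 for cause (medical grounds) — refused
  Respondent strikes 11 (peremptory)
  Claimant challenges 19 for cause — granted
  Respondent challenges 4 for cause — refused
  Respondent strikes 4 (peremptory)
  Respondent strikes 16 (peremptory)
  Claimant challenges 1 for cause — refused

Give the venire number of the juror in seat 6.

13

Removed: #2, #3, #4, #8, #9, #11, #12, #16, #17, #19. (#1, #10 stay — for-cause denied.)
Seating in order: seats 1–6 → #1, #5, #6, #7, #10, #13; alternates → #14, #15.
So seat 6 is #13.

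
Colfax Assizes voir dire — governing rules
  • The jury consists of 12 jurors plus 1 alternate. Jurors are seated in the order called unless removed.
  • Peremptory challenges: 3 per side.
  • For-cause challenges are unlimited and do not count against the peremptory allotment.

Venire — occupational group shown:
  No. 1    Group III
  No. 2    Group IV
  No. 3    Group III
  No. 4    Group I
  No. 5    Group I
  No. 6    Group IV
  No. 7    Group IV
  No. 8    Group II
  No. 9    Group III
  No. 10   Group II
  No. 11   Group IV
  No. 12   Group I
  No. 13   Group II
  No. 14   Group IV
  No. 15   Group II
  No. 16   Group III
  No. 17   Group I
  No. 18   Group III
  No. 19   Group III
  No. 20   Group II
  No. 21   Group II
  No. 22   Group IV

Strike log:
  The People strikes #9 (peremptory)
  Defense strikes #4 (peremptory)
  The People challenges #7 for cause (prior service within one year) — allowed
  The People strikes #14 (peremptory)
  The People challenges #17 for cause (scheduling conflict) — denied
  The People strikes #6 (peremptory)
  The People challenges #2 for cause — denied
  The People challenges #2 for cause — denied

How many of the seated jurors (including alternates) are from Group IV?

2

Removed: #4, #6, #7, #9, #14.
Seated (13 incl. alternates): #1, #2, #3, #5, #8, #10, #11, #12, #13, #15, #16, #17, #18.
Of those, in Group IV: #2, #11 → 2.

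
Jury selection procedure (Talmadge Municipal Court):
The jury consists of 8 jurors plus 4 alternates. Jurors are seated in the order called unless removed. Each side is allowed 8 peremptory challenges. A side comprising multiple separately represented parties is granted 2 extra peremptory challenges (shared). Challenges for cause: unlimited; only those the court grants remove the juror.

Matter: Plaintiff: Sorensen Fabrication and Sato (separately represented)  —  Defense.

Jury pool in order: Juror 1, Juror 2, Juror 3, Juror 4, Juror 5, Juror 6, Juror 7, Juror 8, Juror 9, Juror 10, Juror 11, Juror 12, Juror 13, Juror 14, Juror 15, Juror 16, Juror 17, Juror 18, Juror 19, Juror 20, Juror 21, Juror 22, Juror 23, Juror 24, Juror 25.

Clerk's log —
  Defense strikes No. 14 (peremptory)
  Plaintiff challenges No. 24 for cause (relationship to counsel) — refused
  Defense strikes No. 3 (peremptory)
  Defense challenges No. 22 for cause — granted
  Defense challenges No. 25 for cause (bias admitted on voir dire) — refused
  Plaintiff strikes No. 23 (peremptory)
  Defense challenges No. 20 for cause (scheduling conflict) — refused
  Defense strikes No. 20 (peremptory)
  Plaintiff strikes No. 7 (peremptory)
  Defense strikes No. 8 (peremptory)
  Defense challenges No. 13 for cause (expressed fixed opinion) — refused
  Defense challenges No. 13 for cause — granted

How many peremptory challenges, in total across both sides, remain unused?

Plaintiff allotment: 8 base + 2 multi-party = 10. Defense allotment: 8.
Plaintiff peremptories used: #23, #7 — 2 (the for-cause on #24 doesn't count).
Defense peremptories used: #14, #3, #20, #8 — 4 (for-cause on #22, #25, #20, #13, #13 don't count).
Remaining: (10 − 2) + (8 − 4) = 12.

12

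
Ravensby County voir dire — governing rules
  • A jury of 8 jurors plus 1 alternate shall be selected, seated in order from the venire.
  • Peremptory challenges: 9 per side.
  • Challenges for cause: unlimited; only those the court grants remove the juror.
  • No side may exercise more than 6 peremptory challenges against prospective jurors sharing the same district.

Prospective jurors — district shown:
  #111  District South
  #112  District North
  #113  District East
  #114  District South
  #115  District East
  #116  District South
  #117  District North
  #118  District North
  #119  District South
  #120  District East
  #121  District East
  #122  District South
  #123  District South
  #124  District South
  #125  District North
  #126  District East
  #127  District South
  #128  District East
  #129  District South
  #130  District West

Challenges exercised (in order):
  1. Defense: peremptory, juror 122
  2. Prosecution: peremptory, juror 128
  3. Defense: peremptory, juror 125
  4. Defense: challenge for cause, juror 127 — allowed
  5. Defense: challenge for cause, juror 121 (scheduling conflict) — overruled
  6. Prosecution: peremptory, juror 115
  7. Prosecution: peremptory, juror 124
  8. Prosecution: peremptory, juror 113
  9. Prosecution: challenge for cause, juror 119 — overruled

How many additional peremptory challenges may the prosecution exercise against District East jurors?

Prosecution peremptories so far: #128, #115, #124, #113 — 4 of 9 used, 5 left overall.
Against District East: #128, #115, #113 — 3 used; per-district cap 6 leaves 3.
Binding limit: min(5, 3) = 3.

3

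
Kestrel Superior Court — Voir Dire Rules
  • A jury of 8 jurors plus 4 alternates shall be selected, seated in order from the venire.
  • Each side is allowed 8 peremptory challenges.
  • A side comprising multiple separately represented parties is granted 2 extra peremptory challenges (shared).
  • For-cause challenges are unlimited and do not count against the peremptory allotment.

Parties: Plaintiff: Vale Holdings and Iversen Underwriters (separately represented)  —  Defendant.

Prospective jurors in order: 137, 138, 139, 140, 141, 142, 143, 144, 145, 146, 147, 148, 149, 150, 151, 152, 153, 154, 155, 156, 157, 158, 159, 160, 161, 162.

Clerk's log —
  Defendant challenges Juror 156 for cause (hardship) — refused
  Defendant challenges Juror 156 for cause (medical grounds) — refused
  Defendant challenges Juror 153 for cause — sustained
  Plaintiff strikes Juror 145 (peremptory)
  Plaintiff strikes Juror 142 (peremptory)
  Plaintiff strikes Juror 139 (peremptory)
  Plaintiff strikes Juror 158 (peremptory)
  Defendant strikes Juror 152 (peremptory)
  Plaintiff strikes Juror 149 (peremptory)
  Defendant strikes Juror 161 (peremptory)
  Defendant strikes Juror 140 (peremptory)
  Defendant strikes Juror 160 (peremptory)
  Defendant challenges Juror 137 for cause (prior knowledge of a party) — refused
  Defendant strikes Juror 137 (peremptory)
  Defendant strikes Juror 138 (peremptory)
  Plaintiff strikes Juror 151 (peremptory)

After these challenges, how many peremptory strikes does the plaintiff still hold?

Plaintiff allotment: 8 base + 2 multi-party = 10.
Plaintiff peremptories used: #145, #142, #139, #158, #149, #151 — 6.
Remaining: 10 − 6 = 4.

4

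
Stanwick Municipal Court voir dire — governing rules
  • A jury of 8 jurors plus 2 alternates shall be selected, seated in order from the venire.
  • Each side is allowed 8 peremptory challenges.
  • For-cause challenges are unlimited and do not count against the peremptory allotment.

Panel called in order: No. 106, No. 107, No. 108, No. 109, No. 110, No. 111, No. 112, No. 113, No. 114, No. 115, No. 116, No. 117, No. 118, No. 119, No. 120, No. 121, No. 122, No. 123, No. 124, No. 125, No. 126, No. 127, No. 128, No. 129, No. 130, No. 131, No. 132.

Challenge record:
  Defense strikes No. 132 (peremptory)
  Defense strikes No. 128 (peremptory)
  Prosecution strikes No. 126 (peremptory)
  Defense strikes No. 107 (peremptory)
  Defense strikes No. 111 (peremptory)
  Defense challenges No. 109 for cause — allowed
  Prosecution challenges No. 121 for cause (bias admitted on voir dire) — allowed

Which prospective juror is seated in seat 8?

116

Removed: #107, #109, #111, #121, #126, #128, #132.
Seating in order: seats 1–8 → #106, #108, #110, #112, #113, #114, #115, #116; alternates → #117, #118.
So seat 8 is #116.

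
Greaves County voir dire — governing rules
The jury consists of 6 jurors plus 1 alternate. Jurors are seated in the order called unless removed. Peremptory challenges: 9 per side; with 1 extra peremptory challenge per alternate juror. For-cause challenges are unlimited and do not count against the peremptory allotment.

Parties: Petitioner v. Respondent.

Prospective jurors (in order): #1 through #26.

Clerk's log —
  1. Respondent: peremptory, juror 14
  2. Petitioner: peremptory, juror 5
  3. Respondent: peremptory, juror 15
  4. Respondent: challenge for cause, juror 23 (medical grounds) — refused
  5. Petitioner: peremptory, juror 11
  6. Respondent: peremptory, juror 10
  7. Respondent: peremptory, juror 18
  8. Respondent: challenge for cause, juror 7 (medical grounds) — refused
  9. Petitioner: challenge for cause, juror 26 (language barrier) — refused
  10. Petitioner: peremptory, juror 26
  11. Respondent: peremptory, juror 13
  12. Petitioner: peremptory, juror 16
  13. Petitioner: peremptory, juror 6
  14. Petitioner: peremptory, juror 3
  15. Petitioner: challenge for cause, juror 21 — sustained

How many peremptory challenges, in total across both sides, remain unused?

Petitioner allotment: 9 base + 1 × 1 alternate = 10. Respondent allotment: 9 base + 1 × 1 alternate = 10.
Petitioner peremptories used: #5, #11, #26, #16, #6, #3 — 6 (for-cause on #26, #21 don't count).
Respondent peremptories used: #14, #15, #10, #18, #13 — 5 (for-cause on #23, #7 don't count).
Remaining: (10 − 6) + (10 − 5) = 9.

9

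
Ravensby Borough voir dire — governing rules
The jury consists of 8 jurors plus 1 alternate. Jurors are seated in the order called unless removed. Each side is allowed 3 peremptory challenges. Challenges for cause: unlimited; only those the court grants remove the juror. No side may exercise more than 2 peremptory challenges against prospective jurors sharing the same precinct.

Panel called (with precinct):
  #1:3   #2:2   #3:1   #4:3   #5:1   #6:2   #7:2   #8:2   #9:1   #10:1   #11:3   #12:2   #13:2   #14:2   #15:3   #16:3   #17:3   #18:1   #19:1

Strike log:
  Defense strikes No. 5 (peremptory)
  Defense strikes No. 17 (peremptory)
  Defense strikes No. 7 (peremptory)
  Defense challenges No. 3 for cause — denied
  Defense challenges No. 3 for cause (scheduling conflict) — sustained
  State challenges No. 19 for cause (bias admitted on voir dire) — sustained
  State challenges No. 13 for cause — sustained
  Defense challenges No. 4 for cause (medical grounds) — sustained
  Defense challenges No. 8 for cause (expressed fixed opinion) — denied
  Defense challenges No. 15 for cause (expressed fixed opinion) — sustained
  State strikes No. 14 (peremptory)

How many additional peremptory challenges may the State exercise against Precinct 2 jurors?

State peremptories so far: #14 — 1 of 3 used, 2 left overall.
Against Precinct 2: #14 — 1 used; per-precinct cap 2 leaves 1.
Binding limit: min(2, 1) = 1.

1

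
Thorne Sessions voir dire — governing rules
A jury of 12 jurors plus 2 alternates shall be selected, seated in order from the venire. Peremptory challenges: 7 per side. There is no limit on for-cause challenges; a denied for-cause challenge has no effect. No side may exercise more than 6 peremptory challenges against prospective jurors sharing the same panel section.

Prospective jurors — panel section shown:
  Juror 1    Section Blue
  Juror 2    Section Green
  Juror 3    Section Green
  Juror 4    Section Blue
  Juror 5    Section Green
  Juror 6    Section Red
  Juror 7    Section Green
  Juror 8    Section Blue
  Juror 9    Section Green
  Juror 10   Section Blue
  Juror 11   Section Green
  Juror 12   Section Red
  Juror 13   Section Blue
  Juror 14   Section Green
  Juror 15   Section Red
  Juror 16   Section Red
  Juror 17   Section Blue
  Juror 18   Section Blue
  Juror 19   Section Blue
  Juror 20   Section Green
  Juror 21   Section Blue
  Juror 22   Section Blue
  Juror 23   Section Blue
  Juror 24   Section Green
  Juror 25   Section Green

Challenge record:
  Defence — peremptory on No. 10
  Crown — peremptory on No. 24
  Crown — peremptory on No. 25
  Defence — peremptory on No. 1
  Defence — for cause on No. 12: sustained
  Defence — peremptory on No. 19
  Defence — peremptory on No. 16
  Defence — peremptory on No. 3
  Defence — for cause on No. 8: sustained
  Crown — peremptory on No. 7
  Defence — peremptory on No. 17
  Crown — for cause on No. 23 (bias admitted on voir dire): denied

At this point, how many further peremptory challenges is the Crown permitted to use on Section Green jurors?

Crown peremptories so far: #24, #25, #7 — 3 of 7 used, 4 left overall.
Against Section Green: #24, #25, #7 — 3 used; per-section cap 6 leaves 3.
Binding limit: min(4, 3) = 3.

3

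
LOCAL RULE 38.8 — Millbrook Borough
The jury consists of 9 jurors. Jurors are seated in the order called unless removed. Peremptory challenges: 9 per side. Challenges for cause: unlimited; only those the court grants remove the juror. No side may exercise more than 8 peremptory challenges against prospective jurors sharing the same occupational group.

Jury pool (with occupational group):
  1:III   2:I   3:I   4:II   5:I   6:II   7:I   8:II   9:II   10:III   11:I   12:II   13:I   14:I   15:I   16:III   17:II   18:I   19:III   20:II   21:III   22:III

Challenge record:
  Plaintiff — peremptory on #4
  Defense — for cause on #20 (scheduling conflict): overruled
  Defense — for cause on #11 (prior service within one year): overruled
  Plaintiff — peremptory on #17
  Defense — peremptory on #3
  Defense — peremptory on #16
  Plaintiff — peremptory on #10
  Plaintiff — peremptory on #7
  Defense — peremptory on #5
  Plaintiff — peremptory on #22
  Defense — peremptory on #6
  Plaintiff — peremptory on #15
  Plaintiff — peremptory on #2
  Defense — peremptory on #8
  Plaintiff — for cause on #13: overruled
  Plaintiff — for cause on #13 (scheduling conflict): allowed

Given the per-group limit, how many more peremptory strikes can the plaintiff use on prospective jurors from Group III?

Plaintiff peremptories so far: #4, #17, #10, #7, #22, #15, #2 — 7 of 9 used, 2 left overall.
Against Group III: #10, #22 — 2 used; per-group cap 8 leaves 6.
Binding limit: min(2, 6) = 2.

2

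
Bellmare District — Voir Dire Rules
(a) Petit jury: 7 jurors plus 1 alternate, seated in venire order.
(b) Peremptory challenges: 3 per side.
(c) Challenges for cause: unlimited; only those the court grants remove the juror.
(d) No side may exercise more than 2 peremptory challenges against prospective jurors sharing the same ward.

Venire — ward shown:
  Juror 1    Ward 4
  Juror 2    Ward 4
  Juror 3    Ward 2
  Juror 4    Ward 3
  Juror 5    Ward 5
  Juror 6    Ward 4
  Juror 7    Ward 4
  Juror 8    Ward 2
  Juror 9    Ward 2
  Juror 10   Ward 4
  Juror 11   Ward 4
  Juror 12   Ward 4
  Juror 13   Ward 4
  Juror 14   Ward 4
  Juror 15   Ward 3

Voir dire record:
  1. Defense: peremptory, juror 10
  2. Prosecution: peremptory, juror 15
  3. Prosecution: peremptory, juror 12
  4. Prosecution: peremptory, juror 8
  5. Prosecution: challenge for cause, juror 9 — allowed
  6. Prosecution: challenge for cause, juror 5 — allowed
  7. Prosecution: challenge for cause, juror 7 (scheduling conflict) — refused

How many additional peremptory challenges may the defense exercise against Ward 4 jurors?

Defense peremptories so far: #10 — 1 of 3 used, 2 left overall.
Against Ward 4: #10 — 1 used; per-ward cap 2 leaves 1.
Binding limit: min(2, 1) = 1.

1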